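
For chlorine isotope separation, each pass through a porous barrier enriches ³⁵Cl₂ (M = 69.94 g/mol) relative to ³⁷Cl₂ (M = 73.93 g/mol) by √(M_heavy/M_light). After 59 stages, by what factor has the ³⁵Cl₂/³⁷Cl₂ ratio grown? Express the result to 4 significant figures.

After 59 stages the ratio has grown by (√(73.93/69.94))^59 = (73.93/69.94)^(59/2).
= 1.05705^(59/2) = 5.138.

5.138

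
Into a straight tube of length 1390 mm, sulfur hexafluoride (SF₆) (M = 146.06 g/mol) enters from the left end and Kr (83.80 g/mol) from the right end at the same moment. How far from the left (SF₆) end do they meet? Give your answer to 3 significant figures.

Graham's law gives d_SF₆/d_Kr = rate_SF₆/rate_Kr = √(M_Kr/M_SF₆) = √(83.80/146.06) = 0.7575.
With d_SF₆ + d_Kr = 1390 mm, d_Kr = 1390/(1 + 0.7575) = 790.9 mm.
d_SF₆ = 1390 − 790.9 = 599 mm.

599 mm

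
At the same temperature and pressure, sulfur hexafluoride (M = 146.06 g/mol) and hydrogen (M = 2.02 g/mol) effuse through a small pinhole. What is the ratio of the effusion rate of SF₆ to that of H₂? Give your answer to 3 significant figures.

Since effusion rate ∝ 1/√M, rate_SF₆/rate_H₂ = √(M_H₂/M_SF₆) = √(2.02/146.06) = √0.01383 = 0.118.

0.118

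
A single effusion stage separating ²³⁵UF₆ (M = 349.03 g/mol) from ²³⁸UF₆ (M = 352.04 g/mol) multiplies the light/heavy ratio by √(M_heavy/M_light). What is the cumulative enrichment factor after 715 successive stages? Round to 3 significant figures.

After 715 stages the ratio has grown by (√(352.04/349.03))^715 = (352.04/349.03)^(715/2).
= 1.00862^(715/2) = 21.5.

21.5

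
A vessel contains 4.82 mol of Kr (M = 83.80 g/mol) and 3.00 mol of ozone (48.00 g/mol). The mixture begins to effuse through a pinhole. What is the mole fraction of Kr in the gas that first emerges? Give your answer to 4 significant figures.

Rate_i ∝ x_i/√M_i (Graham's law weighted by mole fraction), so the effusate composition follows n_i/√M_i.
x_Kr(eff) = (n_Kr/√M_Kr) / (n_Kr/√M_Kr + n_O₃/√M_O₃)
= (4.82/√83.80) / (4.82/√83.80 + 3.00/√48.00) = 0.5265/(0.5265 + 0.4330) = 0.5487.

0.5487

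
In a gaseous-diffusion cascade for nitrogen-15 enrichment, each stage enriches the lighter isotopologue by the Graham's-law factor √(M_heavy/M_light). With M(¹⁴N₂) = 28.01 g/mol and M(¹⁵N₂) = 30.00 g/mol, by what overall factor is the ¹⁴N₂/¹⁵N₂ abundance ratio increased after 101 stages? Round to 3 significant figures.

32.0

Each stage multiplies the ratio by α = √(30.00/28.01), so after 101 stages the overall factor is α^101 = (30.00/28.01)^(101/2).
= 1.07105^(101/2) = 32.0.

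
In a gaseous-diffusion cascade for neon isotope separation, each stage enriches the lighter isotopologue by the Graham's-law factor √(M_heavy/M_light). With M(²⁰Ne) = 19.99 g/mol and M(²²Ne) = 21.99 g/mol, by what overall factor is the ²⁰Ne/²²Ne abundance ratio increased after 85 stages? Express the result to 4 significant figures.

The single-stage factor is √(M_heavy/M_light), so 85 stages give [√(21.99/19.99)]^85 = (21.99/19.99)^(85/2).
= 1.10005^(85/2) = 57.55.

57.55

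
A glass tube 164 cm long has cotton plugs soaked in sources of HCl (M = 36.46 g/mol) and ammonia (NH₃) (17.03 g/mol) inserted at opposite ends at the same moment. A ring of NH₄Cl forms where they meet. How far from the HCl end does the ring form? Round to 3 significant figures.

66.6 cm

In equal time, each gas travels a distance ∝ its rate ∝ 1/√M, so d_HCl/d_NH₃ = √(M_NH₃/M_HCl) = √(17.03/36.46) = 0.6834.
With d_HCl + d_NH₃ = 164 cm, d_NH₃ = 164/(1 + 0.6834) = 97.42 cm.
d_HCl = 164 − 97.42 = 66.6 cm.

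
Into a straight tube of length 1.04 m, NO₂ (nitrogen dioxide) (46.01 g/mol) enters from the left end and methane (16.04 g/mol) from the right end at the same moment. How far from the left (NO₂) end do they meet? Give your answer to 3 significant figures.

0.386 m

Distances travelled in equal time are proportional to diffusion rates, so d_NO₂/d_CH₄ = √(M_CH₄/M_NO₂) = √(16.04/46.01) = 0.5904.
With d_NO₂ + d_CH₄ = 1.04 m, d_CH₄ = 1.04/(1 + 0.5904) = 0.6539 m.
d_NO₂ = 1.04 − 0.6539 = 0.386 m.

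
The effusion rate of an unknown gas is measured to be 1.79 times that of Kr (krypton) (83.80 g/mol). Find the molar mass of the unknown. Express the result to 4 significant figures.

26.15 g/mol

Graham's law gives rate_X/rate_Kr = √(M_Kr/M_X).
1.79 = √(83.80/M_X)
M_X = 83.80 / 1.79² = 83.80 / 3.204 = 26.15 g/mol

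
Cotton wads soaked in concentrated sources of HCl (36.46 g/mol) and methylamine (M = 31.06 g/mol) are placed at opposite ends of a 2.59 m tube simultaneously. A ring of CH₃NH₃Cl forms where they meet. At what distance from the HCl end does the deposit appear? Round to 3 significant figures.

1.24 m

Distances travelled in equal time are proportional to diffusion rates, so d_HCl/d_CH₃NH₂ = √(M_CH₃NH₂/M_HCl) = √(31.06/36.46) = 0.9230.
With d_HCl + d_CH₃NH₂ = 2.59 m, d_CH₃NH₂ = 2.59/(1 + 0.9230) = 1.347 m.
d_HCl = 2.59 − 1.347 = 1.24 m.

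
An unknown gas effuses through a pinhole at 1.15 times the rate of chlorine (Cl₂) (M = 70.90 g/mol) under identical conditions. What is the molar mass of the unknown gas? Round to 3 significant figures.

53.6 g/mol

By Graham's law, rate_X/rate_Cl₂ = √(M_Cl₂/M_X).
1.15 = √(70.90/M_X)
M_X = 70.90 / 1.15² = 70.90 / 1.322 = 53.6 g/mol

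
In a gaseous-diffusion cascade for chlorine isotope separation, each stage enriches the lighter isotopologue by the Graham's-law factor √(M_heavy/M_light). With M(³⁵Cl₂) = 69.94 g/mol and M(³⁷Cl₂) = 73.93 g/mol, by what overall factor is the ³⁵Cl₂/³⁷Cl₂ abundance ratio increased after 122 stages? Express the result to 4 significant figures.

Each stage multiplies the ratio by α = √(73.93/69.94), so after 122 stages the overall factor is α^122 = (73.93/69.94)^(122/2).
= 1.05705^61 = 29.50.

29.50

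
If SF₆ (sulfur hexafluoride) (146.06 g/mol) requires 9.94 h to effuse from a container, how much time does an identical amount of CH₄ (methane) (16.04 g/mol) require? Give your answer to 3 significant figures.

Graham's law gives t_CH₄/t_SF₆ = √(M_CH₄/M_SF₆) = √(16.04/146.06) = √0.1098 = 0.3314.
So the time for CH₄ is 9.94 × 0.3314 = 3.29 h.

3.29 h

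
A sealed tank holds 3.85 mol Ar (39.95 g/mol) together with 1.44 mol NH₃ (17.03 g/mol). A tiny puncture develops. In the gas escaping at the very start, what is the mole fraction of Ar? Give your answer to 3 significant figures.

The effusion rate of species i is ∝ p_i/√M_i ∝ n_i/√M_i.
Mole fraction of Ar in the effusate = (n_Ar/√M_Ar) / (n_Ar/√M_Ar + n_NH₃/√M_NH₃)
= (3.85/√39.95) / (3.85/√39.95 + 1.44/√17.03) = 0.6091/(0.6091 + 0.3489) = 0.636.

0.636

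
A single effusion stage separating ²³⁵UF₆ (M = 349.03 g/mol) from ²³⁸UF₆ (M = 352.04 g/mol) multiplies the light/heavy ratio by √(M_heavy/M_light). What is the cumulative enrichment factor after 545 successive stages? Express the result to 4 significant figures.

The single-stage factor is √(M_heavy/M_light), so 545 stages give [√(352.04/349.03)]^545 = (352.04/349.03)^(545/2).
= 1.00862^(545/2) = 10.38.

10.38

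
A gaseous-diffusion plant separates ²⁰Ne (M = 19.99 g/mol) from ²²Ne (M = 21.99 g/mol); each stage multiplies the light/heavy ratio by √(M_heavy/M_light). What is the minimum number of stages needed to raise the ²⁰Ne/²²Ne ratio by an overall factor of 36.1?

76

Per stage α = (21.99/19.99)^(1/2) = 1.10005^0.5, giving ln α = 0.04768.
Need α^N ≥ 36.1 ⇒ N ≥ ln(36.1) / ln α = 3.586 / 0.04768 = 75.22.
Minimum whole number of stages: N = 76.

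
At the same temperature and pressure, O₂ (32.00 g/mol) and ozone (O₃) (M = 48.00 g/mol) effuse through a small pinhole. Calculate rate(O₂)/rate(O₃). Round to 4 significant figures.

By Graham's law, rate_O₂/rate_O₃ = √(M_O₃/M_O₂) = √(48.00/32.00) = √1.500 = 1.225.

1.225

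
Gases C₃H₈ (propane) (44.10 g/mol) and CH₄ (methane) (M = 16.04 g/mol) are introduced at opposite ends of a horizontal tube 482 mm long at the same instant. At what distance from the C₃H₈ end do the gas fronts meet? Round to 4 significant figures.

The fronts meet when d_C₃H₈ + d_CH₄ = L with d_C₃H₈/d_CH₄ = √(M_CH₄/M_C₃H₈) (Graham's law). Here √(M_CH₄/M_C₃H₈) = √(16.04/44.10) = 0.6031.
With d_C₃H₈ + d_CH₄ = 482 mm, d_CH₄ = 482/(1 + 0.6031) = 300.7 mm.
d_C₃H₈ = 482 − 300.7 = 181.3 mm.

181.3 mm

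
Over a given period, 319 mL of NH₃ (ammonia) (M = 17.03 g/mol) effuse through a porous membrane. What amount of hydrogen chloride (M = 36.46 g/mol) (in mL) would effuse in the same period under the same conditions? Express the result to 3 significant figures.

218 mL

From Graham's law, rate_HCl/rate_NH₃ = √(M_NH₃/M_HCl) = √(17.03/36.46) = √0.4671 = 0.6834.
So the volume for HCl is 319 × 0.6834 = 218 mL.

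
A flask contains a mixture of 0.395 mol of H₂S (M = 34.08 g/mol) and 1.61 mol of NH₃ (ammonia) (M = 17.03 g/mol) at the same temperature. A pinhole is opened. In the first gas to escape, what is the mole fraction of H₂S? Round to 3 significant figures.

Rate_i ∝ x_i/√M_i (Graham's law weighted by mole fraction), so the effusate composition follows n_i/√M_i.
Mole fraction of H₂S in the effusate = (n_H₂S/√M_H₂S) / (n_H₂S/√M_H₂S + n_NH₃/√M_NH₃)
= (0.395/√34.08) / (0.395/√34.08 + 1.61/√17.03) = 0.06766/(0.06766 + 0.3901) = 0.148.

0.148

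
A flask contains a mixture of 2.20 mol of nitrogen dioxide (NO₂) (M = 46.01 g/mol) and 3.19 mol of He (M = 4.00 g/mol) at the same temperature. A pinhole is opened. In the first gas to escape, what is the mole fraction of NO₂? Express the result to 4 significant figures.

Effusion rate of each component ∝ n_i/√M_i (partial pressure × 1/√M).
x_NO₂(eff) = (n_NO₂/√M_NO₂) / (n_NO₂/√M_NO₂ + n_He/√M_He)
= (2.20/√46.01) / (2.20/√46.01 + 3.19/√4.00) = 0.3243/(0.3243 + 1.595) = 0.1690.

0.1690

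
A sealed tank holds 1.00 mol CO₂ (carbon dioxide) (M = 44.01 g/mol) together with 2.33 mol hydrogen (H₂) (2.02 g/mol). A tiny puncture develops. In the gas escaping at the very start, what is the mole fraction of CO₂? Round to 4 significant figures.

The effusion rate of species i is ∝ p_i/√M_i ∝ n_i/√M_i.
x_CO₂(eff) = (n_CO₂/√M_CO₂) / (n_CO₂/√M_CO₂ + n_H₂/√M_H₂)
= (1.00/√44.01) / (1.00/√44.01 + 2.33/√2.02) = 0.1507/(0.1507 + 1.639) = 0.08421.

0.08421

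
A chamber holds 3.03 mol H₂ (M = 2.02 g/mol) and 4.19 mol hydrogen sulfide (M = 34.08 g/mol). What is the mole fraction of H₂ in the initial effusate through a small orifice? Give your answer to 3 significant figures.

0.748

The effusion rate of species i is ∝ p_i/√M_i ∝ n_i/√M_i.
x_H₂(eff) = (n_H₂/√M_H₂) / (n_H₂/√M_H₂ + n_H₂S/√M_H₂S)
= (3.03/√2.02) / (3.03/√2.02 + 4.19/√34.08) = 2.132/(2.132 + 0.7177) = 0.748.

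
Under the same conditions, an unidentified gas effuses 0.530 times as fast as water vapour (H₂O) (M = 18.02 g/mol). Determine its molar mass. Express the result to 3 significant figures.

Since effusion rate ∝ 1/√M, rate_X/rate_H₂O = √(M_H₂O/M_X).
0.530 = √(18.02/M_X)
M_X = 18.02 / 0.530² = 18.02 / 0.2809 = 64.2 g/mol

64.2 g/mol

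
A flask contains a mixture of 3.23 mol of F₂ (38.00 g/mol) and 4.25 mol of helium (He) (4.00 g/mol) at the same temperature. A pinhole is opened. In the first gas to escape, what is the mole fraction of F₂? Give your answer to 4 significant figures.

Each component's effusion rate ∝ (its partial pressure)·(1/√M) ∝ n_i/√M_i.
Mole fraction of F₂ in the effusate = (n_F₂/√M_F₂) / (n_F₂/√M_F₂ + n_He/√M_He)
= (3.23/√38.00) / (3.23/√38.00 + 4.25/√4.00) = 0.5240/(0.5240 + 2.125) = 0.1978.

0.1978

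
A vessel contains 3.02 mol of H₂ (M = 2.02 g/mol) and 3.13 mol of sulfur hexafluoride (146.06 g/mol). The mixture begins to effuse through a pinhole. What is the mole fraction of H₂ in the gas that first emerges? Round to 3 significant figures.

Each component's effusion rate ∝ (its partial pressure)·(1/√M) ∝ n_i/√M_i.
So x_H₂ in the escaping gas = (n_H₂/√M_H₂) / Σ(n_i/√M_i)
= (3.02/√2.02) / (3.02/√2.02 + 3.13/√146.06) = 2.125/(2.125 + 0.2590) = 0.891.

0.891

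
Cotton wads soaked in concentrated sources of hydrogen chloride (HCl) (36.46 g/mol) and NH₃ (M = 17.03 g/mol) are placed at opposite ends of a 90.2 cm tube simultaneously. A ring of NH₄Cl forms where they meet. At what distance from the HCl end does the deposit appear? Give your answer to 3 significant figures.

36.6 cm

In equal time, each gas travels a distance ∝ its rate ∝ 1/√M, so d_HCl/d_NH₃ = √(M_NH₃/M_HCl) = √(17.03/36.46) = 0.6834.
With d_HCl + d_NH₃ = 90.2 cm, d_NH₃ = 90.2/(1 + 0.6834) = 53.58 cm.
d_HCl = 90.2 − 53.58 = 36.6 cm.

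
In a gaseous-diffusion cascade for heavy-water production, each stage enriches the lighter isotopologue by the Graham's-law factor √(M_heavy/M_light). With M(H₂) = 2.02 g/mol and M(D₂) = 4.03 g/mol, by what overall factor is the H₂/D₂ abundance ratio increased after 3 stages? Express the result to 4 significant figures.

The single-stage factor is √(M_heavy/M_light), so 3 stages give [√(4.03/2.02)]^3 = (4.03/2.02)^(3/2).
= 1.99505^(3/2) = 2.818.

2.818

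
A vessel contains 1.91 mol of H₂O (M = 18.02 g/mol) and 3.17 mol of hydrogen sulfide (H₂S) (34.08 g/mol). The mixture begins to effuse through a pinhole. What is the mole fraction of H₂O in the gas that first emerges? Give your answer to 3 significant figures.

Rate_i ∝ x_i/√M_i (Graham's law weighted by mole fraction), so the effusate composition follows n_i/√M_i.
Mole fraction of H₂O in the effusate = (n_H₂O/√M_H₂O) / (n_H₂O/√M_H₂O + n_H₂S/√M_H₂S)
= (1.91/√18.02) / (1.91/√18.02 + 3.17/√34.08) = 0.4499/(0.4499 + 0.5430) = 0.453.

0.453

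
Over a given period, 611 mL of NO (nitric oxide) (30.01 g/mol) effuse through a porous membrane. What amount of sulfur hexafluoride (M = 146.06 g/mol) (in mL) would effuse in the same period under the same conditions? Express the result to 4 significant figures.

Graham's law gives rate_SF₆/rate_NO = √(M_NO/M_SF₆) = √(30.01/146.06) = √0.2055 = 0.4533.
So the volume for SF₆ is 611 × 0.4533 = 277.0 mL.

277.0 mL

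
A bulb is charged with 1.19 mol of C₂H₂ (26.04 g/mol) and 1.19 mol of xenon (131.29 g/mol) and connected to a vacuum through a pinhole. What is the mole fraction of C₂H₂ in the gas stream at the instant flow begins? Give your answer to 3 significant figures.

0.692

Rate_i ∝ x_i/√M_i (Graham's law weighted by mole fraction), so the effusate composition follows n_i/√M_i.
Mole fraction of C₂H₂ in the effusate = (n_C₂H₂/√M_C₂H₂) / (n_C₂H₂/√M_C₂H₂ + n_Xe/√M_Xe)
= (1.19/√26.04) / (1.19/√26.04 + 1.19/√131.29) = 0.2332/(0.2332 + 0.1039) = 0.692.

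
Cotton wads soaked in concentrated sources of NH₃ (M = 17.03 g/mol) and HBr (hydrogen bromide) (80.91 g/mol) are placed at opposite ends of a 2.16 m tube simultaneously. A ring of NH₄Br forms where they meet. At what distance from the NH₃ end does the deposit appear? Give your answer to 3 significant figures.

1.48 m

Distances travelled in equal time are proportional to diffusion rates, so d_NH₃/d_HBr = √(M_HBr/M_NH₃) = √(80.91/17.03) = 2.180.
With d_NH₃ + d_HBr = 2.16 m, d_HBr = 2.16/(1 + 2.180) = 0.6793 m.
d_NH₃ = 2.16 − 0.6793 = 1.48 m.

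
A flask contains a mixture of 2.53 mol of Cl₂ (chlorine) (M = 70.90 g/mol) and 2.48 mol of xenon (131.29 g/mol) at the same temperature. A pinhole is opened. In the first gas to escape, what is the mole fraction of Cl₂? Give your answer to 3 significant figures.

Effusion rate of each component ∝ n_i/√M_i (partial pressure × 1/√M).
So x_Cl₂ in the escaping gas = (n_Cl₂/√M_Cl₂) / Σ(n_i/√M_i)
= (2.53/√70.90) / (2.53/√70.90 + 2.48/√131.29) = 0.3005/(0.3005 + 0.2164) = 0.581.

0.581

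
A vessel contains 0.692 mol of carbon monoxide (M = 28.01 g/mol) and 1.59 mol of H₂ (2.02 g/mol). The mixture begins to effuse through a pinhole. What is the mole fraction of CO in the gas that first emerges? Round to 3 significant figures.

The effusion rate of species i is ∝ p_i/√M_i ∝ n_i/√M_i.
x_CO(eff) = (n_CO/√M_CO) / (n_CO/√M_CO + n_H₂/√M_H₂)
= (0.692/√28.01) / (0.692/√28.01 + 1.59/√2.02) = 0.1308/(0.1308 + 1.119) = 0.105.

0.105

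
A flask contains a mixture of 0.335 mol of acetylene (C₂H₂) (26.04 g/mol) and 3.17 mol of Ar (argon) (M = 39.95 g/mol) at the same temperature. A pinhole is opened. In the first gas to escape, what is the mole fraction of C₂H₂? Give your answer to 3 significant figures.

The effusion rate of species i is ∝ p_i/√M_i ∝ n_i/√M_i.
Mole fraction of C₂H₂ in the effusate = (n_C₂H₂/√M_C₂H₂) / (n_C₂H₂/√M_C₂H₂ + n_Ar/√M_Ar)
= (0.335/√26.04) / (0.335/√26.04 + 3.17/√39.95) = 0.06565/(0.06565 + 0.5015) = 0.116.

0.116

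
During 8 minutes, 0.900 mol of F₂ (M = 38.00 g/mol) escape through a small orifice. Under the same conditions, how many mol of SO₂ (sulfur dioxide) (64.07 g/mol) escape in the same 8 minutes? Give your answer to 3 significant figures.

From Graham's law, rate_SO₂/rate_F₂ = √(M_F₂/M_SO₂) = √(38.00/64.07) = √0.5931 = 0.7701.
So the amount for SO₂ is 0.900 × 0.7701 = 0.693 mol.

0.693 mol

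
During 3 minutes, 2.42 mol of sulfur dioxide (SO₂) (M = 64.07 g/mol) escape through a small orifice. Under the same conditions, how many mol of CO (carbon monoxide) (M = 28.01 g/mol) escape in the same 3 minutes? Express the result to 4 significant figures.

3.660 mol

Using Graham's law: rate_CO/rate_SO₂ = √(M_SO₂/M_CO) = √(64.07/28.01) = √2.287 = 1.512.
So the amount for CO is 2.42 × 1.512 = 3.660 mol.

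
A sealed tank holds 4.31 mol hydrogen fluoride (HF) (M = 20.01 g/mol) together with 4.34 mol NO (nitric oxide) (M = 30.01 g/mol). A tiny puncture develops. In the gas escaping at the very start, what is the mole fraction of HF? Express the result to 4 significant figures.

Rate_i ∝ x_i/√M_i (Graham's law weighted by mole fraction), so the effusate composition follows n_i/√M_i.
Mole fraction of HF in the effusate = (n_HF/√M_HF) / (n_HF/√M_HF + n_NO/√M_NO)
= (4.31/√20.01) / (4.31/√20.01 + 4.34/√30.01) = 0.9635/(0.9635 + 0.7922) = 0.5488.

0.5488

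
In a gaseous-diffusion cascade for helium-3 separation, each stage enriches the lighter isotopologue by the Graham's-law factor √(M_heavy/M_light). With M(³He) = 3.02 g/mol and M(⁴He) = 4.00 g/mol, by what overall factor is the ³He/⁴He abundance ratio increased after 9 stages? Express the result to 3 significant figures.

Each stage multiplies the ratio by α = √(4.00/3.02), so after 9 stages the overall factor is α^9 = (4.00/3.02)^(9/2).
= 1.32450^(9/2) = 3.54.

3.54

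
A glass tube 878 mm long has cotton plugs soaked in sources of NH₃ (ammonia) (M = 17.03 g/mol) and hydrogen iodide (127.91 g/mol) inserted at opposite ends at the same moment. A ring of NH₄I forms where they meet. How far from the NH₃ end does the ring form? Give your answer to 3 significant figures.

Distances travelled in equal time are proportional to diffusion rates, so d_NH₃/d_HI = √(M_HI/M_NH₃) = √(127.91/17.03) = 2.741.
With d_NH₃ + d_HI = 878 mm, d_HI = 878/(1 + 2.741) = 234.7 mm.
d_NH₃ = 878 − 234.7 = 643 mm.

643 mm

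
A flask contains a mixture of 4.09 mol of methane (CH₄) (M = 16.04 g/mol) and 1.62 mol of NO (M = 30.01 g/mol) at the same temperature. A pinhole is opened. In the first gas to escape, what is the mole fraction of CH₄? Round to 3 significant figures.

Rate_i ∝ x_i/√M_i (Graham's law weighted by mole fraction), so the effusate composition follows n_i/√M_i.
x_CH₄(eff) = (n_CH₄/√M_CH₄) / (n_CH₄/√M_CH₄ + n_NO/√M_NO)
= (4.09/√16.04) / (4.09/√16.04 + 1.62/√30.01) = 1.021/(1.021 + 0.2957) = 0.775.

0.775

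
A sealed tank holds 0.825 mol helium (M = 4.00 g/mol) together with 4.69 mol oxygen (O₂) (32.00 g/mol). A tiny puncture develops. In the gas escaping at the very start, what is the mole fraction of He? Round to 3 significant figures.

Each component's effusion rate ∝ (its partial pressure)·(1/√M) ∝ n_i/√M_i.
Mole fraction of He in the effusate = (n_He/√M_He) / (n_He/√M_He + n_O₂/√M_O₂)
= (0.825/√4.00) / (0.825/√4.00 + 4.69/√32.00) = 0.4125/(0.4125 + 0.8291) = 0.332.

0.332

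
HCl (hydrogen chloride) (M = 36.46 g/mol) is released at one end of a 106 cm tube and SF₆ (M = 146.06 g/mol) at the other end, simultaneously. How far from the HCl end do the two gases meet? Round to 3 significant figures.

In equal time, each gas travels a distance ∝ its rate ∝ 1/√M, so d_HCl/d_SF₆ = √(M_SF₆/M_HCl) = √(146.06/36.46) = 2.002.
With d_HCl + d_SF₆ = 106 cm, d_SF₆ = 106/(1 + 2.002) = 35.32 cm.
d_HCl = 106 − 35.32 = 70.7 cm.

70.7 cm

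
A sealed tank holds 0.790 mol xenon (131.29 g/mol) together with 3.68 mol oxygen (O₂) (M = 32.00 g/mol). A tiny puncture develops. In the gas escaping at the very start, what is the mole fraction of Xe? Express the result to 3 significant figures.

0.0958

Each component's effusion rate ∝ (its partial pressure)·(1/√M) ∝ n_i/√M_i.
So x_Xe in the escaping gas = (n_Xe/√M_Xe) / Σ(n_i/√M_i)
= (0.790/√131.29) / (0.790/√131.29 + 3.68/√32.00) = 0.06895/(0.06895 + 0.6505) = 0.0958.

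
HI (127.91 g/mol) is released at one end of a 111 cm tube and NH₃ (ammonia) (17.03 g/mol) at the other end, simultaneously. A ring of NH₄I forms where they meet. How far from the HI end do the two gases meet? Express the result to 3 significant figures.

29.7 cm

Distances travelled in equal time are proportional to diffusion rates, so d_HI/d_NH₃ = √(M_NH₃/M_HI) = √(17.03/127.91) = 0.3649.
With d_HI + d_NH₃ = 111 cm, d_NH₃ = 111/(1 + 0.3649) = 81.33 cm.
d_HI = 111 − 81.33 = 29.7 cm.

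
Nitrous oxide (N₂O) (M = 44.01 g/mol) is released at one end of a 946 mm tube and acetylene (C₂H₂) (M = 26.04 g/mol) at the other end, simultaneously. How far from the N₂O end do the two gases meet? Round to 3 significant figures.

Graham's law gives d_N₂O/d_C₂H₂ = rate_N₂O/rate_C₂H₂ = √(M_C₂H₂/M_N₂O) = √(26.04/44.01) = 0.7692.
With d_N₂O + d_C₂H₂ = 946 mm, d_C₂H₂ = 946/(1 + 0.7692) = 534.7 mm.
d_N₂O = 946 − 534.7 = 411 mm.

411 mm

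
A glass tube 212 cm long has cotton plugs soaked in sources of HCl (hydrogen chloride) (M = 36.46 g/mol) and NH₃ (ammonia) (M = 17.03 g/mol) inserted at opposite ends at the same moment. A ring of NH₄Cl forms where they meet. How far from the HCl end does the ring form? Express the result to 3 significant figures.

In equal time, each gas travels a distance ∝ its rate ∝ 1/√M, so d_HCl/d_NH₃ = √(M_NH₃/M_HCl) = √(17.03/36.46) = 0.6834.
With d_HCl + d_NH₃ = 212 cm, d_NH₃ = 212/(1 + 0.6834) = 125.9 cm.
d_HCl = 212 − 125.9 = 86.1 cm.

86.1 cm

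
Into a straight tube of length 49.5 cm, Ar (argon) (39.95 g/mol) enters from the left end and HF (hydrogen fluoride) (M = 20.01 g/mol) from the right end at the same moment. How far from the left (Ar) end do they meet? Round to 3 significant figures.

20.5 cm

Graham's law gives d_Ar/d_HF = rate_Ar/rate_HF = √(M_HF/M_Ar) = √(20.01/39.95) = 0.7077.
With d_Ar + d_HF = 49.5 cm, d_HF = 49.5/(1 + 0.7077) = 28.99 cm.
d_Ar = 49.5 − 28.99 = 20.5 cm.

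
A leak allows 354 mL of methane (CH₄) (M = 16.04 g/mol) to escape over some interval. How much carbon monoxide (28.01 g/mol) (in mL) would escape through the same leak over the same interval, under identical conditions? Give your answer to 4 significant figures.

Graham's law gives rate_CO/rate_CH₄ = √(M_CH₄/M_CO) = √(16.04/28.01) = √0.5727 = 0.7567.
So the volume for CO is 354 × 0.7567 = 267.9 mL.

267.9 mL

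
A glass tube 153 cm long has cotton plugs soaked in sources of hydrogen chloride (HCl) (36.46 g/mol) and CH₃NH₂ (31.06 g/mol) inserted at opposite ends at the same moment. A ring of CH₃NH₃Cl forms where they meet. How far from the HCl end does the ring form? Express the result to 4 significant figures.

73.44 cm

The fronts meet when d_HCl + d_CH₃NH₂ = L with d_HCl/d_CH₃NH₂ = √(M_CH₃NH₂/M_HCl) (Graham's law). Here √(M_CH₃NH₂/M_HCl) = √(31.06/36.46) = 0.9230.
With d_HCl + d_CH₃NH₂ = 153 cm, d_CH₃NH₂ = 153/(1 + 0.9230) = 79.56 cm.
d_HCl = 153 − 79.56 = 73.44 cm.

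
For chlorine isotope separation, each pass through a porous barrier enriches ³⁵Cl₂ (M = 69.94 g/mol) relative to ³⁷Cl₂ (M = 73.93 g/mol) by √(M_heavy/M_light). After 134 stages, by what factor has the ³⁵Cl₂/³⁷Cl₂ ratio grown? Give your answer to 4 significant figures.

41.15

Overall factor = α^134 with α = √(73.93/69.94), i.e. (73.93/69.94)^(134/2).
= 1.05705^67 = 41.15.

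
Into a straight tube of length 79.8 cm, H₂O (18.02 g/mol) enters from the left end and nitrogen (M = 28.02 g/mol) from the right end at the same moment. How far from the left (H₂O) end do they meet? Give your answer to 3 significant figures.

Distances travelled in equal time are proportional to diffusion rates, so d_H₂O/d_N₂ = √(M_N₂/M_H₂O) = √(28.02/18.02) = 1.247.
With d_H₂O + d_N₂ = 79.8 cm, d_N₂ = 79.8/(1 + 1.247) = 35.51 cm.
d_H₂O = 79.8 − 35.51 = 44.3 cm.

44.3 cm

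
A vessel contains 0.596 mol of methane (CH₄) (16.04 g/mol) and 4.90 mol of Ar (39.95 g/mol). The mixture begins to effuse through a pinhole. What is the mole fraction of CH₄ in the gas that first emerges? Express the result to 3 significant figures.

0.161

The effusion rate of species i is ∝ p_i/√M_i ∝ n_i/√M_i.
So x_CH₄ in the escaping gas = (n_CH₄/√M_CH₄) / Σ(n_i/√M_i)
= (0.596/√16.04) / (0.596/√16.04 + 4.90/√39.95) = 0.1488/(0.1488 + 0.7752) = 0.161.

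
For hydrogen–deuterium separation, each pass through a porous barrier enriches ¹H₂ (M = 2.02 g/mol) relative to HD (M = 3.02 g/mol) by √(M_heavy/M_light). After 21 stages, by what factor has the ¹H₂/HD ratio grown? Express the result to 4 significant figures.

After 21 stages the ratio has grown by (√(3.02/2.02))^21 = (3.02/2.02)^(21/2).
= 1.49505^(21/2) = 68.22.

68.22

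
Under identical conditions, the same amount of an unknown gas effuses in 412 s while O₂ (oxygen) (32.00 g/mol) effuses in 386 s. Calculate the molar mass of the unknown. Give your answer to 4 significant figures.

36.46 g/mol

Using Graham's law: t_X/t_O₂ = √(M_X/M_O₂).
412/386 = 1.067 = √(M_X/32.00)
M_X = 32.00 × 1.067² = 32.00 × 1.139 = 36.46 g/mol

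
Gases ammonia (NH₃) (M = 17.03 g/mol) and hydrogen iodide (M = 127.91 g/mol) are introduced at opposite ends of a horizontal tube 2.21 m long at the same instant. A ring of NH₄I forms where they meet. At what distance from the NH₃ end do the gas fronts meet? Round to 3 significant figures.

1.62 m

In equal time, each gas travels a distance ∝ its rate ∝ 1/√M, so d_NH₃/d_HI = √(M_HI/M_NH₃) = √(127.91/17.03) = 2.741.
With d_NH₃ + d_HI = 2.21 m, d_HI = 2.21/(1 + 2.741) = 0.5908 m.
d_NH₃ = 2.21 − 0.5908 = 1.62 m.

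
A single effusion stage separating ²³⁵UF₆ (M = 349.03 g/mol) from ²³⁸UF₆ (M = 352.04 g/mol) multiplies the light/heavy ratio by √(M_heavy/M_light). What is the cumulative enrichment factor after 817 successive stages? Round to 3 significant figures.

Overall factor = α^817 with α = √(352.04/349.03), i.e. (352.04/349.03)^(817/2).
= 1.00862^(817/2) = 33.4.

33.4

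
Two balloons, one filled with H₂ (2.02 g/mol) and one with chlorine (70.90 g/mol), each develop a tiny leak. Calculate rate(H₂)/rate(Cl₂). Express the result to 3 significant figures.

5.92

By Graham's law, rate_H₂/rate_Cl₂ = √(M_Cl₂/M_H₂) = √(70.90/2.02) = √35.10 = 5.92.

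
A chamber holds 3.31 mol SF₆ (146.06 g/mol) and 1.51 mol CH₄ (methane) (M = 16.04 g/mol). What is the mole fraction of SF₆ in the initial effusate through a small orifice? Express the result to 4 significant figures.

The effusion rate of species i is ∝ p_i/√M_i ∝ n_i/√M_i.
x_SF₆(eff) = (n_SF₆/√M_SF₆) / (n_SF₆/√M_SF₆ + n_CH₄/√M_CH₄)
= (3.31/√146.06) / (3.31/√146.06 + 1.51/√16.04) = 0.2739/(0.2739 + 0.3770) = 0.4208.

0.4208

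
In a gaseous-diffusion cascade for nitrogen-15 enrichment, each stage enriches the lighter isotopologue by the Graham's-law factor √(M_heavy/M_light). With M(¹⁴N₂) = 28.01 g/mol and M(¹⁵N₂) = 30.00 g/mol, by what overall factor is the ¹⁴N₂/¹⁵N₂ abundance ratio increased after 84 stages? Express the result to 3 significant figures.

The single-stage factor is √(M_heavy/M_light), so 84 stages give [√(30.00/28.01)]^84 = (30.00/28.01)^(84/2).
= 1.07105^42 = 17.9.

17.9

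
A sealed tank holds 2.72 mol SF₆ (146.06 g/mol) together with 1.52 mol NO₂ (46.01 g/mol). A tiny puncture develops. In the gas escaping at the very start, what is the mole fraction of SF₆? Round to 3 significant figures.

0.501

Rate_i ∝ x_i/√M_i (Graham's law weighted by mole fraction), so the effusate composition follows n_i/√M_i.
x_SF₆(eff) = (n_SF₆/√M_SF₆) / (n_SF₆/√M_SF₆ + n_NO₂/√M_NO₂)
= (2.72/√146.06) / (2.72/√146.06 + 1.52/√46.01) = 0.2251/(0.2251 + 0.2241) = 0.501.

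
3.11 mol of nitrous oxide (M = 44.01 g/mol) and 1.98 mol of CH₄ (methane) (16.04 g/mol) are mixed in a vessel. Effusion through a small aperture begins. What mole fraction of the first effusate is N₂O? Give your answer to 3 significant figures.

Each component's effusion rate ∝ (its partial pressure)·(1/√M) ∝ n_i/√M_i.
x_N₂O(eff) = (n_N₂O/√M_N₂O) / (n_N₂O/√M_N₂O + n_CH₄/√M_CH₄)
= (3.11/√44.01) / (3.11/√44.01 + 1.98/√16.04) = 0.4688/(0.4688 + 0.4944) = 0.487.

0.487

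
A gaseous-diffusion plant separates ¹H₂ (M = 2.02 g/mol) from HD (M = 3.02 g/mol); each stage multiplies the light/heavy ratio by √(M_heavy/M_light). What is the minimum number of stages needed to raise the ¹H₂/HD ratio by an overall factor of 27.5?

17

Single-stage factor α = √(3.02/2.02), so ln α = ½ ln(1.49505) = 0.2011.
Need α^N ≥ 27.5 ⇒ N ≥ ln(27.5) / ln α = 3.314 / 0.2011 = 16.48.
So at least 17 stages are needed.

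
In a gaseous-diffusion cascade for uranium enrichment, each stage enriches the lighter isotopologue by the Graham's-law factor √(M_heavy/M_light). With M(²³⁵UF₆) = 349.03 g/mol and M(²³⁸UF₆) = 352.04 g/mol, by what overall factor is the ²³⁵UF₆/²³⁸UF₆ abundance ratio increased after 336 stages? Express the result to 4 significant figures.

Each stage multiplies the ratio by α = √(352.04/349.03), so after 336 stages the overall factor is α^336 = (352.04/349.03)^(336/2).
= 1.00862^168 = 4.232.

4.232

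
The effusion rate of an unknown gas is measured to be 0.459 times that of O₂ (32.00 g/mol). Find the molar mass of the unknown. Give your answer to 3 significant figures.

Since effusion rate ∝ 1/√M, rate_X/rate_O₂ = √(M_O₂/M_X).
0.459 = √(32.00/M_X)
M_X = 32.00 / 0.459² = 32.00 / 0.2107 = 152 g/mol

152 g/mol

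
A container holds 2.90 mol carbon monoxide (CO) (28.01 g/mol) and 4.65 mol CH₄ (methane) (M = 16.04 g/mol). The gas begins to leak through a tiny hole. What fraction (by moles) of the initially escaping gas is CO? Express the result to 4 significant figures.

Effusion rate of each component ∝ n_i/√M_i (partial pressure × 1/√M).
x_CO(eff) = (n_CO/√M_CO) / (n_CO/√M_CO + n_CH₄/√M_CH₄)
= (2.90/√28.01) / (2.90/√28.01 + 4.65/√16.04) = 0.5480/(0.5480 + 1.161) = 0.3206.

0.3206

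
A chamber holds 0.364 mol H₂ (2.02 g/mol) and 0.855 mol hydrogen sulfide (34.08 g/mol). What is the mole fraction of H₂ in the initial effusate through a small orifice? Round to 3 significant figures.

0.636

Each component's effusion rate ∝ (its partial pressure)·(1/√M) ∝ n_i/√M_i.
Mole fraction of H₂ in the effusate = (n_H₂/√M_H₂) / (n_H₂/√M_H₂ + n_H₂S/√M_H₂S)
= (0.364/√2.02) / (0.364/√2.02 + 0.855/√34.08) = 0.2561/(0.2561 + 0.1465) = 0.636.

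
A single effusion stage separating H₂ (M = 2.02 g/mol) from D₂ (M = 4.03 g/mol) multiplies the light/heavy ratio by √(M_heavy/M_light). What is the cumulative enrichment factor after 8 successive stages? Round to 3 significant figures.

15.8

Overall factor = α^8 with α = √(4.03/2.02), i.e. (4.03/2.02)^(8/2).
= 1.99505^4 = 15.8.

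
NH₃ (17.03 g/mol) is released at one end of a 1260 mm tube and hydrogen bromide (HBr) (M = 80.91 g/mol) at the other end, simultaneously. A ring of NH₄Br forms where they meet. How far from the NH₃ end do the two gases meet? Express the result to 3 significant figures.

The fronts meet when d_NH₃ + d_HBr = L with d_NH₃/d_HBr = √(M_HBr/M_NH₃) (Graham's law). Here √(M_HBr/M_NH₃) = √(80.91/17.03) = 2.180.
With d_NH₃ + d_HBr = 1260 mm, d_HBr = 1260/(1 + 2.180) = 396.3 mm.
d_NH₃ = 1260 − 396.3 = 864 mm.

864 mm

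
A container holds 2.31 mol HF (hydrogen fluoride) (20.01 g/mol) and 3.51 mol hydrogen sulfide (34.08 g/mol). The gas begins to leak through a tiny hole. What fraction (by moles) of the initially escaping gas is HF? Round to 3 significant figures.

Each component's effusion rate ∝ (its partial pressure)·(1/√M) ∝ n_i/√M_i.
Mole fraction of HF in the effusate = (n_HF/√M_HF) / (n_HF/√M_HF + n_H₂S/√M_H₂S)
= (2.31/√20.01) / (2.31/√20.01 + 3.51/√34.08) = 0.5164/(0.5164 + 0.6013) = 0.462.

0.462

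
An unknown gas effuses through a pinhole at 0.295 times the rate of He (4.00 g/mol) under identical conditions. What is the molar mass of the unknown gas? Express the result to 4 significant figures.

45.96 g/mol

Graham's law gives rate_X/rate_He = √(M_He/M_X).
0.295 = √(4.00/M_X)
M_X = 4.00 / 0.295² = 4.00 / 0.08702 = 45.96 g/mol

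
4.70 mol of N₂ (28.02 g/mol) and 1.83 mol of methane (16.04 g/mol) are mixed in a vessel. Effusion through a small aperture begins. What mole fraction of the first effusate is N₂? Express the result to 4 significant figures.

Rate_i ∝ x_i/√M_i (Graham's law weighted by mole fraction), so the effusate composition follows n_i/√M_i.
So x_N₂ in the escaping gas = (n_N₂/√M_N₂) / Σ(n_i/√M_i)
= (4.70/√28.02) / (4.70/√28.02 + 1.83/√16.04) = 0.8879/(0.8879 + 0.4569) = 0.6602.

0.6602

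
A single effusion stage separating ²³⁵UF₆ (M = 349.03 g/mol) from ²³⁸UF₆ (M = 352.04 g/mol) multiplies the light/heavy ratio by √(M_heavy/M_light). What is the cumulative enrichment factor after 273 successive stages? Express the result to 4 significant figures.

3.229

Overall factor = α^273 with α = √(352.04/349.03), i.e. (352.04/349.03)^(273/2).
= 1.00862^(273/2) = 3.229.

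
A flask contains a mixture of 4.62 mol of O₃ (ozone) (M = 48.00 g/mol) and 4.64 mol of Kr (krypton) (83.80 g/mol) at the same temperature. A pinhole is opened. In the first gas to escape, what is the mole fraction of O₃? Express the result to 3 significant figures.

0.568

Each component's effusion rate ∝ (its partial pressure)·(1/√M) ∝ n_i/√M_i.
So x_O₃ in the escaping gas = (n_O₃/√M_O₃) / Σ(n_i/√M_i)
= (4.62/√48.00) / (4.62/√48.00 + 4.64/√83.80) = 0.6668/(0.6668 + 0.5069) = 0.568.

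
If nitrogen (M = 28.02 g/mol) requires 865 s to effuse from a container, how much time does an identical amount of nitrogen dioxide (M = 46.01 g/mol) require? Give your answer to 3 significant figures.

Using Graham's law: t_NO₂/t_N₂ = √(M_NO₂/M_N₂) = √(46.01/28.02) = √1.642 = 1.281.
So the time for NO₂ is 865 × 1.281 = 1110 s.

1110 s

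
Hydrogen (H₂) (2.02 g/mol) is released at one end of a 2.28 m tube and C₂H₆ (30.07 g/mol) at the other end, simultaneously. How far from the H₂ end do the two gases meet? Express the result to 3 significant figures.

1.81 m

In equal time, each gas travels a distance ∝ its rate ∝ 1/√M, so d_H₂/d_C₂H₆ = √(M_C₂H₆/M_H₂) = √(30.07/2.02) = 3.858.
With d_H₂ + d_C₂H₆ = 2.28 m, d_C₂H₆ = 2.28/(1 + 3.858) = 0.4693 m.
d_H₂ = 2.28 − 0.4693 = 1.81 m.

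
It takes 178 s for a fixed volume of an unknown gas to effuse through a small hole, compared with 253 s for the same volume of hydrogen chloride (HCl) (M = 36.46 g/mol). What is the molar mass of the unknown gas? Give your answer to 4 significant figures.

18.05 g/mol

By Graham's law, t_X/t_HCl = √(M_X/M_HCl).
178/253 = 0.7036 = √(M_X/36.46)
M_X = 36.46 × 0.7036² = 36.46 × 0.4950 = 18.05 g/mol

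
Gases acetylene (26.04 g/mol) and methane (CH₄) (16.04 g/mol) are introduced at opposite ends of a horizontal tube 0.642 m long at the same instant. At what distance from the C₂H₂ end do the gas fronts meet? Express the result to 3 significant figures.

0.282 m

Distances travelled in equal time are proportional to diffusion rates, so d_C₂H₂/d_CH₄ = √(M_CH₄/M_C₂H₂) = √(16.04/26.04) = 0.7848.
With d_C₂H₂ + d_CH₄ = 0.642 m, d_CH₄ = 0.642/(1 + 0.7848) = 0.3597 m.
d_C₂H₂ = 0.642 − 0.3597 = 0.282 m.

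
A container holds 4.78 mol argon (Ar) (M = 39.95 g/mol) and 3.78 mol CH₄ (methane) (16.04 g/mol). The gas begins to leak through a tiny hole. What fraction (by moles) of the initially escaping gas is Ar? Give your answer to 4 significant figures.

The effusion rate of species i is ∝ p_i/√M_i ∝ n_i/√M_i.
x_Ar(eff) = (n_Ar/√M_Ar) / (n_Ar/√M_Ar + n_CH₄/√M_CH₄)
= (4.78/√39.95) / (4.78/√39.95 + 3.78/√16.04) = 0.7563/(0.7563 + 0.9438) = 0.4448.

0.4448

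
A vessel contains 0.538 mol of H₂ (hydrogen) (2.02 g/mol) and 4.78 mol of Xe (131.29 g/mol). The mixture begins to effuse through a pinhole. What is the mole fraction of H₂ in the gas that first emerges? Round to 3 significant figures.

0.476

The effusion rate of species i is ∝ p_i/√M_i ∝ n_i/√M_i.
x_H₂(eff) = (n_H₂/√M_H₂) / (n_H₂/√M_H₂ + n_Xe/√M_Xe)
= (0.538/√2.02) / (0.538/√2.02 + 4.78/√131.29) = 0.3785/(0.3785 + 0.4172) = 0.476.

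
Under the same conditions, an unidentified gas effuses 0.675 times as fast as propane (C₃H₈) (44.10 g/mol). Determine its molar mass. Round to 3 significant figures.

96.8 g/mol

Since effusion rate ∝ 1/√M, rate_X/rate_C₃H₈ = √(M_C₃H₈/M_X).
0.675 = √(44.10/M_X)
M_X = 44.10 / 0.675² = 44.10 / 0.4556 = 96.8 g/mol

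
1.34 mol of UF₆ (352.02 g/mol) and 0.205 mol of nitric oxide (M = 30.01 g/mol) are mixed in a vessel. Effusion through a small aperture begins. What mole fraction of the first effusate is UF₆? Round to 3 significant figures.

The effusion rate of species i is ∝ p_i/√M_i ∝ n_i/√M_i.
So x_UF₆ in the escaping gas = (n_UF₆/√M_UF₆) / Σ(n_i/√M_i)
= (1.34/√352.02) / (1.34/√352.02 + 0.205/√30.01) = 0.07142/(0.07142 + 0.03742) = 0.656.

0.656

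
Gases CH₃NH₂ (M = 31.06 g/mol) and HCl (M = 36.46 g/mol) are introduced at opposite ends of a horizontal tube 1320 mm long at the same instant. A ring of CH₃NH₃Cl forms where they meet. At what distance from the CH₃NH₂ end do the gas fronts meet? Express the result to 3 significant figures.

686 mm

The fronts meet when d_CH₃NH₂ + d_HCl = L with d_CH₃NH₂/d_HCl = √(M_HCl/M_CH₃NH₂) (Graham's law). Here √(M_HCl/M_CH₃NH₂) = √(36.46/31.06) = 1.083.
With d_CH₃NH₂ + d_HCl = 1320 mm, d_HCl = 1320/(1 + 1.083) = 633.6 mm.
d_CH₃NH₂ = 1320 − 633.6 = 686 mm.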